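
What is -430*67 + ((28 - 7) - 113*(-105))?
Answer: -16924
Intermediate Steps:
-430*67 + ((28 - 7) - 113*(-105)) = -28810 + (21 + 11865) = -28810 + 11886 = -16924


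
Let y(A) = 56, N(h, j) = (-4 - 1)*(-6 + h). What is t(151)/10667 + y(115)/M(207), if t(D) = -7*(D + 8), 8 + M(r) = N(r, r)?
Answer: -1724821/10805671 ≈ -0.15962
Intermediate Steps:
N(h, j) = 30 - 5*h (N(h, j) = -5*(-6 + h) = 30 - 5*h)
M(r) = 22 - 5*r (M(r) = -8 + (30 - 5*r) = 22 - 5*r)
t(D) = -56 - 7*D (t(D) = -7*(8 + D) = -56 - 7*D)
t(151)/10667 + y(115)/M(207) = (-56 - 7*151)/10667 + 56/(22 - 5*207) = (-56 - 1057)*(1/10667) + 56/(22 - 1035) = -1113*1/10667 + 56/(-1013) = -1113/10667 + 56*(-1/1013) = -1113/10667 - 56/1013 = -1724821/10805671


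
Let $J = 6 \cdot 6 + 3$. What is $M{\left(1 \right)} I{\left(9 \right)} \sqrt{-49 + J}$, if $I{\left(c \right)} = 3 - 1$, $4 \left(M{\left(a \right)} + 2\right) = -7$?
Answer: $- \frac{15 i \sqrt{10}}{2} \approx - 23.717 i$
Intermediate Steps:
$J = 39$ ($J = 36 + 3 = 39$)
$M{\left(a \right)} = - \frac{15}{4}$ ($M{\left(a \right)} = -2 + \frac{1}{4} \left(-7\right) = -2 - \frac{7}{4} = - \frac{15}{4}$)
$I{\left(c \right)} = 2$ ($I{\left(c \right)} = 3 - 1 = 2$)
$M{\left(1 \right)} I{\left(9 \right)} \sqrt{-49 + J} = \left(- \frac{15}{4}\right) 2 \sqrt{-49 + 39} = - \frac{15 \sqrt{-10}}{2} = - \frac{15 i \sqrt{10}}{2}$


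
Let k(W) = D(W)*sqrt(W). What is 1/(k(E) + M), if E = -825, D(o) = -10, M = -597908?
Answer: I/(2*(-298954*I + 25*sqrt(33))) ≈ -1.6725e-6 + 8.0345e-10*I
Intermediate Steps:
k(W) = -10*sqrt(W)
1/(k(E) + M) = 1/(-50*I*sqrt(33) - 597908) = 1/(-597908 - 50*I*sqrt(33))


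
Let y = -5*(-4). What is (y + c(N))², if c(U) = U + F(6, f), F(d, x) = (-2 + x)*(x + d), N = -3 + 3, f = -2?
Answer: 16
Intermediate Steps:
N = 0
y = 20
F(d, x) = (-2 + x)*(d + x)
c(U) = -16 + U (c(U) = U + ((-2)² - 2*6 - 2*(-2) + 6*(-2)) = U + (4 - 12 + 4 - 12) = U - 16 = -16 + U)
(y + c(N))² = (20 + (-16 + 0))² = (20 - 16)² = 4² = 16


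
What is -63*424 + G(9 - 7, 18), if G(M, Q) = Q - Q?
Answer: -26712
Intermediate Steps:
G(M, Q) = 0
-63*424 + G(9 - 7, 18) = -63*424 + 0 = -26712 + 0 = -26712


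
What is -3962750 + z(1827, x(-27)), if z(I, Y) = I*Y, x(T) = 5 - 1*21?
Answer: -3991982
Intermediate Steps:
x(T) = -16 (x(T) = 5 - 21 = -16)
-3962750 + z(1827, x(-27)) = -3962750 + 1827*(-16) = -3962750 - 29232 = -3991982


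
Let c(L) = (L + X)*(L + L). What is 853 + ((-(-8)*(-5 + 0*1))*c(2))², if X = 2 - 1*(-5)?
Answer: 2074453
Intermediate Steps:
X = 7 (X = 2 + 5 = 7)
c(L) = 2*L*(7 + L) (c(L) = (L + 7)*(L + L) = (7 + L)*(2*L) = 2*L*(7 + L))
853 + ((-(-8)*(-5 + 0*1))*c(2))² = 853 + ((-(-8)*(-5 + 0*1))*(2*2*(7 + 2)))² = 853 + ((-(-8)*(-5 + 0))*(2*2*9))² = 853 + (-(-8)*(-5)*36)² = 853 + (-2*20*36)² = 853 + (-40*36)² = 853 + (-1440)² = 853 + 2073600 = 2074453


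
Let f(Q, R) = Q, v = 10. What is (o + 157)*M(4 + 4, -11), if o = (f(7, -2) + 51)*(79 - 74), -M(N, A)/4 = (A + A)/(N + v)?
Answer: 6556/3 ≈ 2185.3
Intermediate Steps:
M(N, A) = -8*A/(10 + N) (M(N, A) = -4*(A + A)/(N + 10) = -4*2*A/(10 + N) = -8*A/(10 + N))
o = 290 (o = (7 + 51)*(79 - 74) = 58*5 = 290)
(o + 157)*M(4 + 4, -11) = (290 + 157)*(-8*(-11)/(10 + (4 + 4))) = 447*(-8*(-11)/(10 + 8)) = 447*(-8*(-11)/18) = 447*(-8*(-11)*1/18) = 447*(44/9) = 6556/3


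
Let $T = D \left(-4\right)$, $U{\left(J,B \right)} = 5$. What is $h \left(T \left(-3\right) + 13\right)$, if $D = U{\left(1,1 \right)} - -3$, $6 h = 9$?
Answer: $\frac{327}{2} \approx 163.5$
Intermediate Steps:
$h = \frac{3}{2}$ ($h = \frac{1}{6} \cdot 9 = \frac{3}{2} \approx 1.5$)
$D = 8$ ($D = 5 - -3 = 5 + 3 = 8$)
$T = -32$ ($T = 8 \left(-4\right) = -32$)
$h \left(T \left(-3\right) + 13\right) = \frac{3 \left(\left(-32\right) \left(-3\right) + 13\right)}{2} = \frac{3 \left(96 + 13\right)}{2} = \frac{3}{2} \cdot 109 = \frac{327}{2}$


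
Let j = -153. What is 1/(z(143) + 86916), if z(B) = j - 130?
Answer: 1/86633 ≈ 1.1543e-5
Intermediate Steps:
z(B) = -283 (z(B) = -153 - 130 = -283)
1/(z(143) + 86916) = 1/(-283 + 86916) = 1/86633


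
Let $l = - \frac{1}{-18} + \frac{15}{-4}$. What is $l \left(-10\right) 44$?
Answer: $\frac{14630}{9} \approx 1625.6$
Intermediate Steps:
$l = - \frac{133}{36}$ ($l = \left(-1\right) \left(- \frac{1}{18}\right) + 15 \left(- \frac{1}{4}\right) = \frac{1}{18} - \frac{15}{4} = - \frac{133}{36} \approx -3.6944$)
$l \left(-10\right) 44 = \left(- \frac{133}{36}\right) \left(-10\right) 44 = \frac{665}{18} \cdot 44 = \frac{14630}{9}$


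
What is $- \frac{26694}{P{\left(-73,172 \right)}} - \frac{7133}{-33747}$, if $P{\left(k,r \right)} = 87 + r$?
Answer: $- \frac{128427853}{1248639} \approx -102.85$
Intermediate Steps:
$- \frac{26694}{P{\left(-73,172 \right)}} - \frac{7133}{-33747} = - \frac{26694}{87 + 172} - \frac{7133}{-33747} = - \frac{26694}{259} - - \frac{1019}{4821} = \left(-26694\right) \frac{1}{259} + \frac{1019}{4821} = - \frac{26694}{259} + \frac{1019}{4821} = - \frac{128427853}{1248639}$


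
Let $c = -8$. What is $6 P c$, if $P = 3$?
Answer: $-144$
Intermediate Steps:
$6 P c = 6 \cdot 3 \left(-8\right) = 18 \left(-8\right) = -144$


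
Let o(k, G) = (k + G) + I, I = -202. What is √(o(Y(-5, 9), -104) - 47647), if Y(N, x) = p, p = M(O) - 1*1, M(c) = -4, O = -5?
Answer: I*√47958 ≈ 218.99*I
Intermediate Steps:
p = -5 (p = -4 - 1*1 = -4 - 1 = -5)
Y(N, x) = -5
o(k, G) = -202 + G + k (o(k, G) = (k + G) - 202 = (G + k) - 202 = -202 + G + k)
√(o(Y(-5, 9), -104) - 47647) = √((-202 - 104 - 5) - 47647) = √(-311 - 47647) = √(-47958) = I*√47958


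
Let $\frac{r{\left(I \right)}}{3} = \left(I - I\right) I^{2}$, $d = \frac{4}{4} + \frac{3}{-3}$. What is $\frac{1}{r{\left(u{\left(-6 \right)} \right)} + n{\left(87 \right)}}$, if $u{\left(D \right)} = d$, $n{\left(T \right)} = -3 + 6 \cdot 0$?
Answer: $- \frac{1}{3} \approx -0.33333$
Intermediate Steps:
$d = 0$ ($d = 4 \cdot \frac{1}{4} + 3 \left(- \frac{1}{3}\right) = 1 - 1 = 0$)
$n{\left(T \right)} = -3$ ($n{\left(T \right)} = -3 + 0 = -3$)
$u{\left(D \right)} = 0$
$r{\left(I \right)} = 0$ ($r{\left(I \right)} = 3 \left(I - I\right) I^{2} = 3 \cdot 0 I^{2} = 3 \cdot 0 = 0$)
$\frac{1}{r{\left(u{\left(-6 \right)} \right)} + n{\left(87 \right)}} = \frac{1}{0 - 3} = \frac{1}{-3} = - \frac{1}{3}$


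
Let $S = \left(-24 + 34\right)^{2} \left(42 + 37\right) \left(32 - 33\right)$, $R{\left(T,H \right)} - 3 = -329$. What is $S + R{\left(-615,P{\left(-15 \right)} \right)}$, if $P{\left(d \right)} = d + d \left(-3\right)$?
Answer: $-8226$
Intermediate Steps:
$P{\left(d \right)} = - 2 d$ ($P{\left(d \right)} = d - 3 d = - 2 d$)
$R{\left(T,H \right)} = -326$ ($R{\left(T,H \right)} = 3 - 329 = -326$)
$S = -7900$ ($S = 10^{2} \cdot 79 \left(-1\right) = 100 \left(-79\right) = -7900$)
$S + R{\left(-615,P{\left(-15 \right)} \right)} = -7900 - 326 = -8226$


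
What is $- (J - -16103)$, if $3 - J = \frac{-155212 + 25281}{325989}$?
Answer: $- \frac{5250508765}{325989} \approx -16106.0$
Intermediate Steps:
$J = \frac{1107898}{325989}$ ($J = 3 - \frac{-155212 + 25281}{325989} = 3 - \left(-129931\right) \frac{1}{325989} = 3 - - \frac{129931}{325989} = 3 + \frac{129931}{325989} = \frac{1107898}{325989} \approx 3.3986$)
$- (J - -16103) = - (\frac{1107898}{325989} - -16103) = - (\frac{1107898}{325989} + 16103) = \left(-1\right) \frac{5250508765}{325989} = - \frac{5250508765}{325989}$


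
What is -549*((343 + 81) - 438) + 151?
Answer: 7837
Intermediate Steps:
-549*((343 + 81) - 438) + 151 = -549*(424 - 438) + 151 = -549*(-14) + 151 = 7686 + 151 = 7837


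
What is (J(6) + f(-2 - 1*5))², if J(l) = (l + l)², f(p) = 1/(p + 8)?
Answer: 21025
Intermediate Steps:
f(p) = 1/(8 + p)
J(l) = 4*l² (J(l) = (2*l)² = 4*l²)
(J(6) + f(-2 - 1*5))² = (4*6² + 1/(8 + (-2 - 1*5)))² = (4*36 + 1/(8 + (-2 - 5)))² = (144 + 1/(8 - 7))² = (144 + 1/1)² = (144 + 1)² = 145² = 21025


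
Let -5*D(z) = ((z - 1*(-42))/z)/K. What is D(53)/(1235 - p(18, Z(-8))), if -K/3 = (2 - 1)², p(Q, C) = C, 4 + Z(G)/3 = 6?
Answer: 19/195411 ≈ 9.7231e-5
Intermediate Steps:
Z(G) = 6 (Z(G) = -12 + 3*6 = -12 + 18 = 6)
K = -3 (K = -3*(2 - 1)² = -3*1² = -3*1 = -3)
D(z) = (42 + z)/(15*z) (D(z) = -(z - 1*(-42))/z/(5*(-3)) = -(z + 42)/z*(-1)/(5*3) = -(42 + z)/z*(-1)/(5*3) = -(-1)*(42 + z)/(15*z) = (42 + z)/(15*z))
D(53)/(1235 - p(18, Z(-8))) = ((1/15)*(42 + 53)/53)/(1235 - 1*6) = ((1/15)*(1/53)*95)/(1235 - 6) = (19/159)/1229 = (19/159)*(1/1229) = 19/195411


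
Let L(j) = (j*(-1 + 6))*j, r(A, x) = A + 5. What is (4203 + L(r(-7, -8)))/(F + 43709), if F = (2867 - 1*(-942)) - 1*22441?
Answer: 4223/25077 ≈ 0.16840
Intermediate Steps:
r(A, x) = 5 + A
L(j) = 5*j² (L(j) = (j*5)*j = (5*j)*j = 5*j²)
F = -18632 (F = (2867 + 942) - 22441 = 3809 - 22441 = -18632)
(4203 + L(r(-7, -8)))/(F + 43709) = (4203 + 5*(5 - 7)²)/(-18632 + 43709) = (4203 + 5*(-2)²)/25077 = (4203 + 5*4)*(1/25077) = (4203 + 20)*(1/25077) = 4223*(1/25077) = 4223/25077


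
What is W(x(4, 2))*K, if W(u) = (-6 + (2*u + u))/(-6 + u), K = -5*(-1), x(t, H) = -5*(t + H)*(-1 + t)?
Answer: 115/8 ≈ 14.375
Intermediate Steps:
x(t, H) = -5*(-1 + t)*(H + t) (x(t, H) = -5*(H + t)*(-1 + t) = -5*(-1 + t)*(H + t))
K = 5
W(u) = (-6 + 3*u)/(-6 + u)
W(x(4, 2))*K = (3*(-2 + (-5*4² + 5*2 + 5*4 - 5*2*4))/(-6 + (-5*4² + 5*2 + 5*4 - 5*2*4)))*5 = (3*(-2 + (-5*16 + 10 + 20 - 40))/(-6 + (-5*16 + 10 + 20 - 40)))*5 = (3*(-2 + (-80 + 10 + 20 - 40))/(-6 + (-80 + 10 + 20 - 40)))*5 = (3*(-2 - 90)/(-6 - 90))*5 = (3*(-92)/(-96))*5 = (3*(-1/96)*(-92))*5 = (23/8)*5 = 115/8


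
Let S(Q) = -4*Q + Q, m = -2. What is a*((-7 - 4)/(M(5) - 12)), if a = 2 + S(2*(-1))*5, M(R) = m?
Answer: 176/7 ≈ 25.143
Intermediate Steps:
M(R) = -2
S(Q) = -3*Q
a = 32 (a = 2 - 6*(-1)*5 = 2 - 3*(-2)*5 = 2 + 6*5 = 2 + 30 = 32)
a*((-7 - 4)/(M(5) - 12)) = 32*((-7 - 4)/(-2 - 12)) = 32*(-11/(-14)) = 32*(-11*(-1/14)) = 32*(11/14) = 176/7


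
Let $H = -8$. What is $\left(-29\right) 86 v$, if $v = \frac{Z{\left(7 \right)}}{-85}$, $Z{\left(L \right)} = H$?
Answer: $- \frac{19952}{85} \approx -234.73$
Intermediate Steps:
$Z{\left(L \right)} = -8$
$v = \frac{8}{85}$ ($v = - \frac{8}{-85} = \left(-8\right) \left(- \frac{1}{85}\right) = \frac{8}{85} \approx 0.094118$)
$\left(-29\right) 86 v = \left(-29\right) 86 \cdot \frac{8}{85} = \left(-2494\right) \frac{8}{85} = - \frac{19952}{85}$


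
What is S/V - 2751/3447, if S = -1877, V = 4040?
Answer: -5861353/4641960 ≈ -1.2627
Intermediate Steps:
S/V - 2751/3447 = -1877/4040 - 2751/3447 = -1877*1/4040 - 2751*1/3447 = -1877/4040 - 917/1149 = -5861353/4641960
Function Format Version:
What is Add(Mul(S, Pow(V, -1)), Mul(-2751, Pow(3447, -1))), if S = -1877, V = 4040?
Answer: Rational(-5861353, 4641960) ≈ -1.2627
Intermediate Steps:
Add(Mul(S, Pow(V, -1)), Mul(-2751, Pow(3447, -1))) = Add(Mul(-1877, Pow(4040, -1)), Mul(-2751, Pow(3447, -1))) = Add(Mul(-1877, Rational(1, 4040)), Mul(-2751, Rational(1, 3447))) = Add(Rational(-1877, 4040), Rational(-917, 1149)) = Rational(-5861353, 4641960)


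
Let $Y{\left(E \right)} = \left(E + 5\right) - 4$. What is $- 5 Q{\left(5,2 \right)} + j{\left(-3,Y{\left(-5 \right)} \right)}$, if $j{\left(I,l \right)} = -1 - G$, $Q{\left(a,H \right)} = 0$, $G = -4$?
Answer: $3$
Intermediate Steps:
$Y{\left(E \right)} = 1 + E$ ($Y{\left(E \right)} = \left(5 + E\right) - 4 = 1 + E$)
$j{\left(I,l \right)} = 3$ ($j{\left(I,l \right)} = -1 - -4 = -1 + 4 = 3$)
$- 5 Q{\left(5,2 \right)} + j{\left(-3,Y{\left(-5 \right)} \right)} = \left(-5\right) 0 + 3 = 0 + 3 = 3$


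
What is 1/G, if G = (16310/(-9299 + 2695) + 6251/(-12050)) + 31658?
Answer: 9947275/314881104812 ≈ 3.1591e-5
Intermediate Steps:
G = 314881104812/9947275 (G = (16310/(-6604) + 6251*(-1/12050)) + 31658 = (16310*(-1/6604) - 6251/12050) + 31658 = (-8155/3302 - 6251/12050) + 31658 = -29727138/9947275 + 31658 = 314881104812/9947275 ≈ 31655.)
1/G = 1/(314881104812/9947275) = 9947275/314881104812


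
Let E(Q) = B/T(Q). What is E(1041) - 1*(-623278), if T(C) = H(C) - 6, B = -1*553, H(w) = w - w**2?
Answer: 674789434141/1082646 ≈ 6.2328e+5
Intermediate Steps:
B = -553
T(C) = -6 + C*(1 - C) (T(C) = C*(1 - C) - 6 = -6 + C*(1 - C))
E(Q) = -553/(-6 + Q - Q**2)
E(1041) - 1*(-623278) = 553/(6 + 1041*(-1 + 1041)) - 1*(-623278) = 553/(6 + 1041*1040) + 623278 = 553/(6 + 1082640) + 623278 = 553/1082646 + 623278 = 674789434141/1082646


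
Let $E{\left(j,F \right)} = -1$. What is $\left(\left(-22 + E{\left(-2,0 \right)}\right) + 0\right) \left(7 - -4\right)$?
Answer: $-253$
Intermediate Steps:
$\left(\left(-22 + E{\left(-2,0 \right)}\right) + 0\right) \left(7 - -4\right) = \left(\left(-22 - 1\right) + 0\right) \left(7 - -4\right) = \left(-23 + 0\right) \left(7 + 4\right) = \left(-23\right) 11 = -253$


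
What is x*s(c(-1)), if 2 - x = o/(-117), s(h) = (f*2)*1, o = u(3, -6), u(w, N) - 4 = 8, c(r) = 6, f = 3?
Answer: 164/13 ≈ 12.615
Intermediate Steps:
u(w, N) = 12 (u(w, N) = 4 + 8 = 12)
o = 12
s(h) = 6 (s(h) = (3*2)*1 = 6*1 = 6)
x = 82/39 (x = 2 - 12/(-117) = 2 - 12*(-1)/117 = 2 - 1*(-4/39) = 2 + 4/39 = 82/39 ≈ 2.1026)
x*s(c(-1)) = (82/39)*6 = 164/13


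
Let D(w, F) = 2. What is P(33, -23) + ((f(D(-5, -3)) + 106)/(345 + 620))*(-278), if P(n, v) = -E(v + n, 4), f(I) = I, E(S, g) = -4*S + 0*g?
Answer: 8576/965 ≈ 8.8870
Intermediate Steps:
E(S, g) = -4*S (E(S, g) = -4*S + 0 = -4*S)
P(n, v) = 4*n + 4*v (P(n, v) = -(-4)*(v + n) = -(-4)*(n + v) = -(-4*n - 4*v) = 4*n + 4*v)
P(33, -23) + ((f(D(-5, -3)) + 106)/(345 + 620))*(-278) = (4*33 + 4*(-23)) + ((2 + 106)/(345 + 620))*(-278) = (132 - 92) + (108/965)*(-278) = 40 + (108*(1/965))*(-278) = 40 + (108/965)*(-278) = 40 - 30024/965 = 8576/965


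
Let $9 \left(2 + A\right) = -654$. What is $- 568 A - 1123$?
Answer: $\frac{123863}{3} \approx 41288.0$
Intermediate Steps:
$A = - \frac{224}{3}$ ($A = -2 + \frac{1}{9} \left(-654\right) = -2 - \frac{218}{3} = - \frac{224}{3} \approx -74.667$)
$- 568 A - 1123 = \left(-568\right) \left(- \frac{224}{3}\right) - 1123 = \frac{127232}{3} - 1123 = \frac{123863}{3}$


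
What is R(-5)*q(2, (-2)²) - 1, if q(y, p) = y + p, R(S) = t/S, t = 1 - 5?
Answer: 19/5 ≈ 3.8000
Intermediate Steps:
t = -4
R(S) = -4/S
q(y, p) = p + y
R(-5)*q(2, (-2)²) - 1 = (-4/(-5))*((-2)² + 2) - 1 = (-4*(-⅕))*(4 + 2) - 1 = (⅘)*6 - 1 = 24/5 - 1 = 19/5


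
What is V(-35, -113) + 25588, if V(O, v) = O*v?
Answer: 29543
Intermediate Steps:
V(-35, -113) + 25588 = -35*(-113) + 25588 = 3955 + 25588 = 29543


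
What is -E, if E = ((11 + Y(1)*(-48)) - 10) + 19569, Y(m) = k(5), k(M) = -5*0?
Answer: -19570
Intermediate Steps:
k(M) = 0
Y(m) = 0
E = 19570 (E = ((11 + 0*(-48)) - 10) + 19569 = ((11 + 0) - 10) + 19569 = (11 - 10) + 19569 = 1 + 19569 = 19570)
-E = -1*19570 = -19570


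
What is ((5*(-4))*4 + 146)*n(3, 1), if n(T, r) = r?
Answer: 66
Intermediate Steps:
((5*(-4))*4 + 146)*n(3, 1) = ((5*(-4))*4 + 146)*1 = (-20*4 + 146)*1 = (-80 + 146)*1 = 66*1 = 66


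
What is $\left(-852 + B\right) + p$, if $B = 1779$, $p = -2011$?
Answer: $-1084$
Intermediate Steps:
$\left(-852 + B\right) + p = \left(-852 + 1779\right) - 2011 = 927 - 2011 = -1084$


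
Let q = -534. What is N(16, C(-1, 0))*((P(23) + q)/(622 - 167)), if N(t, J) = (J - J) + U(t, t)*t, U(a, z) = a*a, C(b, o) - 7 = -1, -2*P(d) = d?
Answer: -2234368/455 ≈ -4910.7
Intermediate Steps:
P(d) = -d/2
C(b, o) = 6 (C(b, o) = 7 - 1 = 6)
U(a, z) = a**2
N(t, J) = t**3 (N(t, J) = (J - J) + t**2*t = 0 + t**3 = t**3)
N(16, C(-1, 0))*((P(23) + q)/(622 - 167)) = 16**3*((-1/2*23 - 534)/(622 - 167)) = 4096*((-23/2 - 534)/455) = 4096*(-1091/2*1/455) = 4096*(-1091/910) = -2234368/455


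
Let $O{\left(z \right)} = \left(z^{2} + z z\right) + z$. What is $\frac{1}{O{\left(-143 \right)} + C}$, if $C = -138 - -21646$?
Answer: $\frac{1}{62263} \approx 1.6061 \cdot 10^{-5}$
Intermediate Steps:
$O{\left(z \right)} = z + 2 z^{2}$ ($O{\left(z \right)} = \left(z^{2} + z^{2}\right) + z = 2 z^{2} + z = z + 2 z^{2}$)
$C = 21508$ ($C = -138 + 21646 = 21508$)
$\frac{1}{O{\left(-143 \right)} + C} = \frac{1}{- 143 \left(1 + 2 \left(-143\right)\right) + 21508} = \frac{1}{- 143 \left(1 - 286\right) + 21508} = \frac{1}{\left(-143\right) \left(-285\right) + 21508} = \frac{1}{40755 + 21508} = \frac{1}{62263}$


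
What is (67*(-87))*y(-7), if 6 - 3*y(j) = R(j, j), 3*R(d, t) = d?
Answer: -48575/3 ≈ -16192.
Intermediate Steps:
R(d, t) = d/3
y(j) = 2 - j/9
(67*(-87))*y(-7) = (67*(-87))*(2 - ⅑*(-7)) = -5829*(2 + 7/9) = -5829*25/9 = -48575/3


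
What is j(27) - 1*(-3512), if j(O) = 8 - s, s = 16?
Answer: 3504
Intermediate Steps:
j(O) = -8 (j(O) = 8 - 1*16 = 8 - 16 = -8)
j(27) - 1*(-3512) = -8 - 1*(-3512) = -8 + 3512 = 3504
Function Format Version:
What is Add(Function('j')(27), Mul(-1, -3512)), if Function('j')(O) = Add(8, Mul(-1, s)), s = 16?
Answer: 3504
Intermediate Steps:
Function('j')(O) = -8 (Function('j')(O) = Add(8, Mul(-1, 16)) = Add(8, -16) = -8)
Add(Function('j')(27), Mul(-1, -3512)) = Add(-8, Mul(-1, -3512)) = Add(-8, 3512) = 3504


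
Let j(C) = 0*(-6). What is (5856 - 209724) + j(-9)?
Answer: -203868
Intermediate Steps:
j(C) = 0
(5856 - 209724) + j(-9) = (5856 - 209724) + 0 = -203868 + 0 = -203868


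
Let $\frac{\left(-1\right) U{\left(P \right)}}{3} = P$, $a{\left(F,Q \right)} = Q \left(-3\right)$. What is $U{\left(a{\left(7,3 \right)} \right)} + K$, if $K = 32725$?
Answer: $32752$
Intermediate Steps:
$a{\left(F,Q \right)} = - 3 Q$
$U{\left(P \right)} = - 3 P$
$U{\left(a{\left(7,3 \right)} \right)} + K = - 3 \left(\left(-3\right) 3\right) + 32725 = \left(-3\right) \left(-9\right) + 32725 = 27 + 32725 = 32752$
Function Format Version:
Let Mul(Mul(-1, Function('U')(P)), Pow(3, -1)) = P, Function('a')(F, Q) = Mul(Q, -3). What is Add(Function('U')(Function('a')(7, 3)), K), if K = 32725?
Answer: 32752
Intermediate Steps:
Function('a')(F, Q) = Mul(-3, Q)
Function('U')(P) = Mul(-3, P)
Add(Function('U')(Function('a')(7, 3)), K) = Add(Mul(-3, Mul(-3, 3)), 32725) = Add(Mul(-3, -9), 32725) = Add(27, 32725) = 32752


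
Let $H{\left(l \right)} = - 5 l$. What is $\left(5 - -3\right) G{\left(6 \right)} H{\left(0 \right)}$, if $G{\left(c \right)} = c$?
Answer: $0$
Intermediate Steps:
$\left(5 - -3\right) G{\left(6 \right)} H{\left(0 \right)} = \left(5 - -3\right) 6 \left(\left(-5\right) 0\right) = \left(5 + 3\right) 6 \cdot 0 = 8 \cdot 6 \cdot 0 = 48 \cdot 0 = 0$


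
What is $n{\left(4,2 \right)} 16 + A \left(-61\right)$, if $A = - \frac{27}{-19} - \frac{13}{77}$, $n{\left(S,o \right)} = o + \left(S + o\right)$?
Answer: $\frac{75512}{1463} \approx 51.615$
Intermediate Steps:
$n{\left(S,o \right)} = S + 2 o$
$A = \frac{1832}{1463}$ ($A = \left(-27\right) \left(- \frac{1}{19}\right) - \frac{13}{77} = \frac{27}{19} - \frac{13}{77} = \frac{1832}{1463} \approx 1.2522$)
$n{\left(4,2 \right)} 16 + A \left(-61\right) = \left(4 + 2 \cdot 2\right) 16 + \frac{1832}{1463} \left(-61\right) = \left(4 + 4\right) 16 - \frac{111752}{1463} = 8 \cdot 16 - \frac{111752}{1463} = 128 - \frac{111752}{1463} = \frac{75512}{1463}$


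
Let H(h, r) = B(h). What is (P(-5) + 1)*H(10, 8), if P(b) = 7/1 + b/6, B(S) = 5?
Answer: 215/6 ≈ 35.833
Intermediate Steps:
H(h, r) = 5
P(b) = 7 + b/6 (P(b) = 7*1 + b*(1/6) = 7 + b/6)
(P(-5) + 1)*H(10, 8) = ((7 + (1/6)*(-5)) + 1)*5 = ((7 - 5/6) + 1)*5 = (37/6 + 1)*5 = (43/6)*5 = 215/6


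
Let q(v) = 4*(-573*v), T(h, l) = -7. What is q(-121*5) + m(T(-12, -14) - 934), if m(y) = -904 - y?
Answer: 1386697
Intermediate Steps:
q(v) = -2292*v
q(-121*5) + m(T(-12, -14) - 934) = -(-277332)*5 + (-904 - (-7 - 934)) = -2292*(-605) + (-904 - 1*(-941)) = 1386660 + (-904 + 941) = 1386660 + 37 = 1386697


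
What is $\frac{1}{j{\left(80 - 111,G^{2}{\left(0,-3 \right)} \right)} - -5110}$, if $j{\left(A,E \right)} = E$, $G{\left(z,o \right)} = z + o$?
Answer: $\frac{1}{5119} \approx 0.00019535$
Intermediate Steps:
$G{\left(z,o \right)} = o + z$
$\frac{1}{j{\left(80 - 111,G^{2}{\left(0,-3 \right)} \right)} - -5110} = \frac{1}{\left(-3 + 0\right)^{2} - -5110} = \frac{1}{\left(-3\right)^{2} + \left(5130 - 20\right)} = \frac{1}{9 + 5110} = \frac{1}{5119}$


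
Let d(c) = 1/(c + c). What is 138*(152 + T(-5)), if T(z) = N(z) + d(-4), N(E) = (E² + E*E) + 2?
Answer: 112539/4 ≈ 28135.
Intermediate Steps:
d(c) = 1/(2*c)
N(E) = 2 + 2*E² (N(E) = (E² + E²) + 2 = 2*E² + 2 = 2 + 2*E²)
T(z) = 15/8 + 2*z² (T(z) = (2 + 2*z²) + (½)/(-4) = (2 + 2*z²) + (½)*(-¼) = (2 + 2*z²) - ⅛ = 15/8 + 2*z²)
138*(152 + T(-5)) = 138*(152 + (15/8 + 2*(-5)²)) = 138*(152 + (15/8 + 2*25)) = 138*(152 + (15/8 + 50)) = 138*(152 + 415/8) = 138*(1631/8) = 112539/4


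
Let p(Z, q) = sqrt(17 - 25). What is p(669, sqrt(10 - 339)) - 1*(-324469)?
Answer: 324469 + 2*I*sqrt(2) ≈ 3.2447e+5 + 2.8284*I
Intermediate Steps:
p(Z, q) = 2*I*sqrt(2) (p(Z, q) = sqrt(-8) = 2*I*sqrt(2))
p(669, sqrt(10 - 339)) - 1*(-324469) = 2*I*sqrt(2) - 1*(-324469) = 2*I*sqrt(2) + 324469 = 324469 + 2*I*sqrt(2)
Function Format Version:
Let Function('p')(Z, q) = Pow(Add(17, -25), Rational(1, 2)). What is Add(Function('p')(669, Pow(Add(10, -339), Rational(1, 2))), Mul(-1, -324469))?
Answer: Add(324469, Mul(2, I, Pow(2, Rational(1, 2)))) ≈ Add(3.2447e+5, Mul(2.8284, I))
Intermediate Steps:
Function('p')(Z, q) = Mul(2, I, Pow(2, Rational(1, 2))) (Function('p')(Z, q) = Pow(-8, Rational(1, 2)) = Mul(2, I, Pow(2, Rational(1, 2))))
Add(Function('p')(669, Pow(Add(10, -339), Rational(1, 2))), Mul(-1, -324469)) = Add(Mul(2, I, Pow(2, Rational(1, 2))), Mul(-1, -324469)) = Add(Mul(2, I, Pow(2, Rational(1, 2))), 324469) = Add(324469, Mul(2, I, Pow(2, Rational(1, 2))))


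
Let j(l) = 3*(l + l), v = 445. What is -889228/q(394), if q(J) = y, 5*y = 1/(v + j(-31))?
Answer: -1151550260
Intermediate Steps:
j(l) = 6*l (j(l) = 3*(2*l) = 6*l)
y = 1/1295 (y = 1/(5*(445 + 6*(-31))) = 1/(5*(445 - 186)) = (1/5)/259 = (1/5)*(1/259) = 1/1295 ≈ 0.00077220)
q(J) = 1/1295
-889228/q(394) = -889228/1/1295 = -889228*1295 = -1151550260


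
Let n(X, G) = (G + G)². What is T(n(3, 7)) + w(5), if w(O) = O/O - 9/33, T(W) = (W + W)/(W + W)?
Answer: 19/11 ≈ 1.7273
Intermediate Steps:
n(X, G) = 4*G² (n(X, G) = (2*G)² = 4*G²)
T(W) = 1 (T(W) = (2*W)/((2*W)) = (2*W)*(1/(2*W)) = 1)
w(O) = 8/11 (w(O) = 1 - 9*1/33 = 1 - 3/11 = 8/11)
T(n(3, 7)) + w(5) = 1 + 8/11 = 19/11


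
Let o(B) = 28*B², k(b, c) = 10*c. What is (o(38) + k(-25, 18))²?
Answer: 1649334544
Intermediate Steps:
(o(38) + k(-25, 18))² = (28*38² + 10*18)² = (28*1444 + 180)² = (40432 + 180)² = 40612² = 1649334544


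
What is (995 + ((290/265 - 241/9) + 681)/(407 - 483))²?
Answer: 319661394371929/328551876 ≈ 9.7294e+5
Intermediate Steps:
(995 + ((290/265 - 241/9) + 681)/(407 - 483))² = (995 + ((290*(1/265) - 241*⅑) + 681)/(-76))² = (995 + ((58/53 - 241/9) + 681)*(-1/76))² = (995 + (-12251/477 + 681)*(-1/76))² = (995 + (312586/477)*(-1/76))² = (995 - 156293/18126)² = (17879077/18126)² = 319661394371929/328551876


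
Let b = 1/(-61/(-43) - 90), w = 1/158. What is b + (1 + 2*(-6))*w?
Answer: -48693/601822 ≈ -0.080909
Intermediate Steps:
w = 1/158 ≈ 0.0063291
b = -43/3809 (b = 1/(-61*(-1/43) - 90) = 1/(61/43 - 90) = 1/(-3809/43) = -43/3809 ≈ -0.011289)
b + (1 + 2*(-6))*w = -43/3809 + (1 + 2*(-6))*(1/158) = -43/3809 + (1 - 12)*(1/158) = -43/3809 - 11*1/158 = -43/3809 - 11/158 = -48693/601822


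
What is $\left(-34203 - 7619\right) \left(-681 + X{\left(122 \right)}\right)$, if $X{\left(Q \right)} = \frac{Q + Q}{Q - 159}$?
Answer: $\frac{1063993502}{37} \approx 2.8757 \cdot 10^{7}$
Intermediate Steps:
$X{\left(Q \right)} = \frac{2 Q}{-159 + Q}$
$\left(-34203 - 7619\right) \left(-681 + X{\left(122 \right)}\right) = \left(-34203 - 7619\right) \left(-681 + 2 \cdot 122 \frac{1}{-159 + 122}\right) = - 41822 \left(-681 + 2 \cdot 122 \frac{1}{-37}\right) = - 41822 \left(-681 + 2 \cdot 122 \left(- \frac{1}{37}\right)\right) = - 41822 \left(-681 - \frac{244}{37}\right) = \left(-41822\right) \left(- \frac{25441}{37}\right) = \frac{1063993502}{37}$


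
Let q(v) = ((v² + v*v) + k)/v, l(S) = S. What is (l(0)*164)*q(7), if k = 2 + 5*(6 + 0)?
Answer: 0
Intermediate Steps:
k = 32 (k = 2 + 5*6 = 2 + 30 = 32)
q(v) = (32 + 2*v²)/v (q(v) = ((v² + v*v) + 32)/v = ((v² + v²) + 32)/v = (2*v² + 32)/v = (32 + 2*v²)/v)
(l(0)*164)*q(7) = (0*164)*(2*7 + 32/7) = 0*(14 + 32*(⅐)) = 0*(14 + 32/7) = 0*(130/7) = 0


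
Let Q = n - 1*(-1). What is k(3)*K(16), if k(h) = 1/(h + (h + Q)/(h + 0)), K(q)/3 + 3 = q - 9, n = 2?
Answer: 12/5 ≈ 2.4000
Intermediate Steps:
Q = 3 (Q = 2 - 1*(-1) = 2 + 1 = 3)
K(q) = -36 + 3*q (K(q) = -9 + 3*(q - 9) = -9 + 3*(-9 + q) = -9 + (-27 + 3*q) = -36 + 3*q)
k(h) = 1/(h + (3 + h)/h) (k(h) = 1/(h + (h + 3)/(h + 0)) = 1/(h + (3 + h)/h))
k(3)*K(16) = (3/(3 + 3 + 3**2))*(-36 + 3*16) = (3/(3 + 3 + 9))*(-36 + 48) = (3/15)*12 = (3*(1/15))*12 = (1/5)*12 = 12/5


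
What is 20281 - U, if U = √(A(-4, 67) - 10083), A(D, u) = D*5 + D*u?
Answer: 20281 - I*√10371 ≈ 20281.0 - 101.84*I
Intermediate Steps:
A(D, u) = 5*D + D*u
U = I*√10371 (U = √(-4*(5 + 67) - 10083) = √(-4*72 - 10083) = √(-288 - 10083) = √(-10371) = I*√10371 ≈ 101.84*I)
20281 - U = 20281 - I*√10371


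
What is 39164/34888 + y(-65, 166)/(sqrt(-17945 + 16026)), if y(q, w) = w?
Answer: 9791/8722 - 166*I*sqrt(1919)/1919 ≈ 1.1226 - 3.7894*I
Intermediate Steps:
39164/34888 + y(-65, 166)/(sqrt(-17945 + 16026)) = 39164/34888 + 166/(sqrt(-17945 + 16026)) = 39164*(1/34888) + 166/(sqrt(-1919)) = 9791/8722 + 166/((I*sqrt(1919))) = 9791/8722 + 166*(-I*sqrt(1919)/1919) = 9791/8722 - 166*I*sqrt(1919)/1919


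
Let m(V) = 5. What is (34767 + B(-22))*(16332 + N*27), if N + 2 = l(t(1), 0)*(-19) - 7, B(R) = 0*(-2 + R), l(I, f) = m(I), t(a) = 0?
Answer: 470188908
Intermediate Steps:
l(I, f) = 5
B(R) = 0
N = -104 (N = -2 + (5*(-19) - 7) = -2 + (-95 - 7) = -2 - 102 = -104)
(34767 + B(-22))*(16332 + N*27) = (34767 + 0)*(16332 - 104*27) = 34767*(16332 - 2808) = 34767*13524 = 470188908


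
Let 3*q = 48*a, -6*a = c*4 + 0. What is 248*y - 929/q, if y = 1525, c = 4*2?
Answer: 96821987/256 ≈ 3.7821e+5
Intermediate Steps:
c = 8
a = -16/3 (a = -(8*4 + 0)/6 = -(32 + 0)/6 = -⅙*32 = -16/3 ≈ -5.3333)
q = -256/3 (q = (48*(-16/3))/3 = (⅓)*(-256) = -256/3 ≈ -85.333)
248*y - 929/q = 248*1525 - 929/(-256/3) = 378200 - 929*(-3/256) = 378200 + 2787/256 = 96821987/256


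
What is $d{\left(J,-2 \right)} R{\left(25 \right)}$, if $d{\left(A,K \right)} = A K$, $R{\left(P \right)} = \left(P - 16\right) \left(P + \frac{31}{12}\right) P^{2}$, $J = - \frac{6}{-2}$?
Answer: $- \frac{1861875}{2} \approx -9.3094 \cdot 10^{5}$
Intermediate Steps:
$J = 3$ ($J = \left(-6\right) \left(- \frac{1}{2}\right) = 3$)
$R{\left(P \right)} = P^{2} \left(-16 + P\right) \left(\frac{31}{12} + P\right)$ ($R{\left(P \right)} = \left(-16 + P\right) \left(P + 31 \cdot \frac{1}{12}\right) P^{2} = \left(-16 + P\right) \left(P + \frac{31}{12}\right) P^{2} = \left(-16 + P\right) \left(\frac{31}{12} + P\right) P^{2} = P^{2} \left(-16 + P\right) \left(\frac{31}{12} + P\right)$)
$d{\left(J,-2 \right)} R{\left(25 \right)} = 3 \left(-2\right) \frac{25^{2} \left(-496 - 4025 + 12 \cdot 25^{2}\right)}{12} = - 6 \cdot \frac{1}{12} \cdot 625 \left(-496 - 4025 + 12 \cdot 625\right) = - 6 \cdot \frac{1}{12} \cdot 625 \left(-496 - 4025 + 7500\right) = - 6 \cdot \frac{1}{12} \cdot 625 \cdot 2979 = \left(-6\right) \frac{620625}{4} = - \frac{1861875}{2}$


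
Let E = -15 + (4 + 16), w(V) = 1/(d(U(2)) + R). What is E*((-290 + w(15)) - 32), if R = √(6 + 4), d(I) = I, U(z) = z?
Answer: -4835/3 + 5*√10/6 ≈ -1609.0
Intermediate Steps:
R = √10 ≈ 3.1623
w(V) = 1/(2 + √10)
E = 5 (E = -15 + 20 = 5)
E*((-290 + w(15)) - 32) = 5*((-290 + (-⅓ + √10/6)) - 32) = 5*((-871/3 + √10/6) - 32) = 5*(-967/3 + √10/6) = -4835/3 + 5*√10/6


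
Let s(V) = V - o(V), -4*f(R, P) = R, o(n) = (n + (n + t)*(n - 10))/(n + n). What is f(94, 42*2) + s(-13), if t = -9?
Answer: -228/13 ≈ -17.538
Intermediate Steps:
o(n) = (n + (-10 + n)*(-9 + n))/(2*n) (o(n) = (n + (n - 9)*(n - 10))/(n + n) = (n + (-9 + n)*(-10 + n))/((2*n)) = (n + (-10 + n)*(-9 + n))*(1/(2*n)) = (n + (-10 + n)*(-9 + n))/(2*n))
f(R, P) = -R/4
s(V) = 9 + V/2 - 45/V (s(V) = V - (-9 + V/2 + 45/V) = V + (9 - 45/V - V/2) = 9 + V/2 - 45/V)
f(94, 42*2) + s(-13) = -¼*94 + (9 + (½)*(-13) - 45/(-13)) = -47/2 + (9 - 13/2 - 45*(-1/13)) = -47/2 + (9 - 13/2 + 45/13) = -47/2 + 155/26 = -228/13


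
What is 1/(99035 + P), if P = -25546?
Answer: 1/73489 ≈ 1.3607e-5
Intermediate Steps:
1/(99035 + P) = 1/(99035 - 25546) = 1/73489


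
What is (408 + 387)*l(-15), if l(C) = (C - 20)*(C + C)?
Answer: 834750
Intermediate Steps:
l(C) = 2*C*(-20 + C) (l(C) = (-20 + C)*(2*C) = 2*C*(-20 + C))
(408 + 387)*l(-15) = (408 + 387)*(2*(-15)*(-20 - 15)) = 795*(2*(-15)*(-35)) = 795*1050 = 834750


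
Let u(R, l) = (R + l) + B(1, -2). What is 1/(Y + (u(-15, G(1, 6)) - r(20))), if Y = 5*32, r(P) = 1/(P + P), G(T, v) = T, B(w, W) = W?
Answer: 40/5759 ≈ 0.0069456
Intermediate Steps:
u(R, l) = -2 + R + l (u(R, l) = (R + l) - 2 = -2 + R + l)
r(P) = 1/(2*P)
Y = 160
1/(Y + (u(-15, G(1, 6)) - r(20))) = 1/(160 + ((-2 - 15 + 1) - 1/(2*20))) = 1/(160 + (-16 - 1/(2*20))) = 1/(160 + (-16 - 1*1/40)) = 1/(160 + (-16 - 1/40)) = 1/(160 - 641/40) = 1/(5759/40) = 40/5759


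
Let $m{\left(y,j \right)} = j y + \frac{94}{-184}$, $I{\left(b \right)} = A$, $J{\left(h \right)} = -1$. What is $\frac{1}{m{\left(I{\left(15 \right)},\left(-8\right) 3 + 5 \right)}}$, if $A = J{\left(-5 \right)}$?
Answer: $\frac{92}{1701} \approx 0.054086$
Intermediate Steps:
$A = -1$
$I{\left(b \right)} = -1$
$m{\left(y,j \right)} = - \frac{47}{92} + j y$ ($m{\left(y,j \right)} = j y + 94 \left(- \frac{1}{184}\right) = j y - \frac{47}{92} = - \frac{47}{92} + j y$)
$\frac{1}{m{\left(I{\left(15 \right)},\left(-8\right) 3 + 5 \right)}} = \frac{1}{- \frac{47}{92} + \left(\left(-8\right) 3 + 5\right) \left(-1\right)} = \frac{1}{- \frac{47}{92} + \left(-24 + 5\right) \left(-1\right)} = \frac{1}{- \frac{47}{92} - -19} = \frac{1}{- \frac{47}{92} + 19} = \frac{1}{\frac{1701}{92}} = \frac{92}{1701}$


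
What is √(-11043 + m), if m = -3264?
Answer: I*√14307 ≈ 119.61*I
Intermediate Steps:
√(-11043 + m) = √(-11043 - 3264) = √(-14307) = I*√14307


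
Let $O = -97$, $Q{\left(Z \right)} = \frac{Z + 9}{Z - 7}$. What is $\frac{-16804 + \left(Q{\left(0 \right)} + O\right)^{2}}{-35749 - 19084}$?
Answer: $\frac{350052}{2686817} \approx 0.13029$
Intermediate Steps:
$Q{\left(Z \right)} = \frac{9 + Z}{-7 + Z}$
$\frac{-16804 + \left(Q{\left(0 \right)} + O\right)^{2}}{-35749 - 19084} = \frac{-16804 + \left(\frac{9 + 0}{-7 + 0} - 97\right)^{2}}{-35749 - 19084} = \frac{-16804 + \left(\frac{1}{-7} \cdot 9 - 97\right)^{2}}{-54833} = \left(-16804 + \left(\left(- \frac{1}{7}\right) 9 - 97\right)^{2}\right) \left(- \frac{1}{54833}\right) = \left(-16804 + \left(- \frac{9}{7} - 97\right)^{2}\right) \left(- \frac{1}{54833}\right) = \left(-16804 + \left(- \frac{688}{7}\right)^{2}\right) \left(- \frac{1}{54833}\right) = \left(-16804 + \frac{473344}{49}\right) \left(- \frac{1}{54833}\right) = \left(- \frac{350052}{49}\right) \left(- \frac{1}{54833}\right) = \frac{350052}{2686817}$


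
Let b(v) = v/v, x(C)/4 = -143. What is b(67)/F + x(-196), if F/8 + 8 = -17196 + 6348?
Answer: -49677057/86848 ≈ -572.00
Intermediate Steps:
x(C) = -572 (x(C) = 4*(-143) = -572)
b(v) = 1
F = -86848 (F = -64 + 8*(-17196 + 6348) = -64 + 8*(-10848) = -64 - 86784 = -86848)
b(67)/F + x(-196) = 1/(-86848) - 572 = 1*(-1/86848) - 572 = -1/86848 - 572 = -49677057/86848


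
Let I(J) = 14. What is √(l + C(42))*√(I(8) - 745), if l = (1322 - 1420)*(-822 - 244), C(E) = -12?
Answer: 2*I*√19089334 ≈ 8738.3*I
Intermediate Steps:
l = 104468 (l = -98*(-1066) = 104468)
√(l + C(42))*√(I(8) - 745) = √(104468 - 12)*√(14 - 745) = √104456*√(-731) = (2*√26114)*(I*√731) = 2*I*√19089334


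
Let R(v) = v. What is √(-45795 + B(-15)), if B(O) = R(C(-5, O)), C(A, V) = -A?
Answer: I*√45790 ≈ 213.99*I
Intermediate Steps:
B(O) = 5 (B(O) = -1*(-5) = 5)
√(-45795 + B(-15)) = √(-45795 + 5) = √(-45790) = I*√45790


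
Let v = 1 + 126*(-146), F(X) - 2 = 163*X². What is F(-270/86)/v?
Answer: -2974373/34012355 ≈ -0.087450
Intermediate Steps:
F(X) = 2 + 163*X²
v = -18395 (v = 1 - 18396 = -18395)
F(-270/86)/v = (2 + 163*(-270/86)²)/(-18395) = (2 + 163*(-270*1/86)²)*(-1/18395) = (2 + 163*(-135/43)²)*(-1/18395) = (2 + 163*(18225/1849))*(-1/18395) = (2 + 2970675/1849)*(-1/18395) = (2974373/1849)*(-1/18395) = -2974373/34012355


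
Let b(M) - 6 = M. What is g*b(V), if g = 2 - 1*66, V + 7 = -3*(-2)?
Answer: -320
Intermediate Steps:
V = -1 (V = -7 - 3*(-2) = -7 + 6 = -1)
b(M) = 6 + M
g = -64 (g = 2 - 66 = -64)
g*b(V) = -64*(6 - 1) = -64*5 = -320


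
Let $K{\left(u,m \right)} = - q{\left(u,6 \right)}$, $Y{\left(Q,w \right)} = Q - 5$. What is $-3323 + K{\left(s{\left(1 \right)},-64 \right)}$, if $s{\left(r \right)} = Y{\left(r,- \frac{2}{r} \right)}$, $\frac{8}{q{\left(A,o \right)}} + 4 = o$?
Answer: $-3327$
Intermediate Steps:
$q{\left(A,o \right)} = \frac{8}{-4 + o}$
$Y{\left(Q,w \right)} = -5 + Q$
$s{\left(r \right)} = -5 + r$
$K{\left(u,m \right)} = -4$ ($K{\left(u,m \right)} = - \frac{8}{-4 + 6} = - \frac{8}{2} = \left(-1\right) 4 = -4$)
$-3323 + K{\left(s{\left(1 \right)},-64 \right)} = -3323 - 4 = -3327$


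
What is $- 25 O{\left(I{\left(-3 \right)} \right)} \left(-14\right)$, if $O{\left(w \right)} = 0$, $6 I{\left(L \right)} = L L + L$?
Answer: $0$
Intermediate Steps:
$I{\left(L \right)} = \frac{L}{6} + \frac{L^{2}}{6}$ ($I{\left(L \right)} = \frac{L L + L}{6} = \frac{L^{2} + L}{6} = \frac{L + L^{2}}{6} = \frac{L}{6} + \frac{L^{2}}{6}$)
$- 25 O{\left(I{\left(-3 \right)} \right)} \left(-14\right) = \left(-25\right) 0 \left(-14\right) = 0 \left(-14\right) = 0$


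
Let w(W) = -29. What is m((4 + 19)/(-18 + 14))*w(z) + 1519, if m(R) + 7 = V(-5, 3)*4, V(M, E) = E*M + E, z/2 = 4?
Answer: 3114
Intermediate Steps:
z = 8 (z = 2*4 = 8)
V(M, E) = E + E*M
m(R) = -55 (m(R) = -7 + (3*(1 - 5))*4 = -7 + (3*(-4))*4 = -7 - 12*4 = -7 - 48 = -55)
m((4 + 19)/(-18 + 14))*w(z) + 1519 = -55*(-29) + 1519 = 1595 + 1519 = 3114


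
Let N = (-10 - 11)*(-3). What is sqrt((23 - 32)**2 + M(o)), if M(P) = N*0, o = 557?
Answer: 9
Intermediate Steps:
N = 63 (N = -21*(-3) = 63)
M(P) = 0 (M(P) = 63*0 = 0)
sqrt((23 - 32)**2 + M(o)) = sqrt((23 - 32)**2 + 0) = sqrt((-9)**2 + 0) = sqrt(81 + 0) = sqrt(81) = 9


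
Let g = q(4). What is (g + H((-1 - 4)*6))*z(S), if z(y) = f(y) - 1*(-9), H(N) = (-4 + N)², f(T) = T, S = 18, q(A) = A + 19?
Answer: 31833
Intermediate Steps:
q(A) = 19 + A
g = 23 (g = 19 + 4 = 23)
z(y) = 9 + y (z(y) = y - 1*(-9) = y + 9 = 9 + y)
(g + H((-1 - 4)*6))*z(S) = (23 + (-4 + (-1 - 4)*6)²)*(9 + 18) = (23 + (-4 - 5*6)²)*27 = (23 + (-4 - 30)²)*27 = (23 + (-34)²)*27 = (23 + 1156)*27 = 1179*27 = 31833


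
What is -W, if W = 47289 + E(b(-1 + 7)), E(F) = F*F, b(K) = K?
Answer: -47325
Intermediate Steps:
E(F) = F²
W = 47325 (W = 47289 + (-1 + 7)² = 47289 + 6² = 47289 + 36 = 47325)
-W = -1*47325 = -47325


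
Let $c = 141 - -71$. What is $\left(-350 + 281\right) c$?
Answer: $-14628$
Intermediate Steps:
$c = 212$ ($c = 141 + 71 = 212$)
$\left(-350 + 281\right) c = \left(-350 + 281\right) 212 = \left(-69\right) 212 = -14628$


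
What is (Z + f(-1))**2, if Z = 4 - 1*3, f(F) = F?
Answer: 0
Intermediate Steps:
Z = 1 (Z = 4 - 3 = 1)
(Z + f(-1))**2 = (1 - 1)**2 = 0**2 = 0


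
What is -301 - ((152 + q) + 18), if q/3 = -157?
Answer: 0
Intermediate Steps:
q = -471 (q = 3*(-157) = -471)
-301 - ((152 + q) + 18) = -301 - ((152 - 471) + 18) = -301 - (-319 + 18) = -301 - 1*(-301) = -301 + 301 = 0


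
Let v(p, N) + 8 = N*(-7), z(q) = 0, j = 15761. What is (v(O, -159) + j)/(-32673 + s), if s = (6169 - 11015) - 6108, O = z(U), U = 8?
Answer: -16866/43627 ≈ -0.38660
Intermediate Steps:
O = 0
v(p, N) = -8 - 7*N (v(p, N) = -8 + N*(-7) = -8 - 7*N)
s = -10954 (s = -4846 - 6108 = -10954)
(v(O, -159) + j)/(-32673 + s) = ((-8 - 7*(-159)) + 15761)/(-32673 - 10954) = ((-8 + 1113) + 15761)/(-43627) = (1105 + 15761)*(-1/43627) = 16866*(-1/43627) = -16866/43627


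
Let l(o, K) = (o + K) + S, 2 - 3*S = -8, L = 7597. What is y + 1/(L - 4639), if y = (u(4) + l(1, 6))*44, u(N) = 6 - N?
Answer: 1605209/2958 ≈ 542.67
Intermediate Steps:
S = 10/3 (S = ⅔ - ⅓*(-8) = ⅔ + 8/3 = 10/3 ≈ 3.3333)
l(o, K) = 10/3 + K + o (l(o, K) = (o + K) + 10/3 = (K + o) + 10/3 = 10/3 + K + o)
y = 1628/3 (y = ((6 - 1*4) + (10/3 + 6 + 1))*44 = ((6 - 4) + 31/3)*44 = (2 + 31/3)*44 = (37/3)*44 = 1628/3 ≈ 542.67)
y + 1/(L - 4639) = 1628/3 + 1/(7597 - 4639) = 1628/3 + 1/2958 = 1605209/2958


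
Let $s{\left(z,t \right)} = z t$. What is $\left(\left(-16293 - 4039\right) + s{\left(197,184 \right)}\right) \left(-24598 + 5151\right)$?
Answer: $-309518452$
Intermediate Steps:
$s{\left(z,t \right)} = t z$
$\left(\left(-16293 - 4039\right) + s{\left(197,184 \right)}\right) \left(-24598 + 5151\right) = \left(\left(-16293 - 4039\right) + 184 \cdot 197\right) \left(-24598 + 5151\right) = \left(\left(-16293 - 4039\right) + 36248\right) \left(-19447\right) = \left(-20332 + 36248\right) \left(-19447\right) = 15916 \left(-19447\right) = -309518452$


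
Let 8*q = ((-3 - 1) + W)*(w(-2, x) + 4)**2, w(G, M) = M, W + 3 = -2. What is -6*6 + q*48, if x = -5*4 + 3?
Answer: -9162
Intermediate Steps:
W = -5 (W = -3 - 2 = -5)
x = -17 (x = -20 + 3 = -17)
q = -1521/8 (q = (((-3 - 1) - 5)*(-17 + 4)**2)/8 = ((-4 - 5)*(-13)**2)/8 = (-9*169)/8 = (1/8)*(-1521) = -1521/8 ≈ -190.13)
-6*6 + q*48 = -6*6 - 1521/8*48 = -36 - 9126 = -9162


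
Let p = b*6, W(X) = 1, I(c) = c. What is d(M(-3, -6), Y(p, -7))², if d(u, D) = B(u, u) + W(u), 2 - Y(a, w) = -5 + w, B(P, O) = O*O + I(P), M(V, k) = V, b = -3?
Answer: 49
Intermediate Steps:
B(P, O) = P + O² (B(P, O) = O*O + P = O² + P = P + O²)
p = -18 (p = -3*6 = -18)
Y(a, w) = 7 - w (Y(a, w) = 2 - (-5 + w) = 2 + (5 - w) = 7 - w)
d(u, D) = 1 + u + u² (d(u, D) = (u + u²) + 1 = 1 + u + u²)
d(M(-3, -6), Y(p, -7))² = (1 - 3 + (-3)²)² = (1 - 3 + 9)² = 7² = 49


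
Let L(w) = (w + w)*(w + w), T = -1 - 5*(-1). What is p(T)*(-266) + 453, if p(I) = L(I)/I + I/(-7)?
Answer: -3651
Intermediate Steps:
T = 4 (T = -1 + 5 = 4)
L(w) = 4*w**2 (L(w) = (2*w)*(2*w) = 4*w**2)
p(I) = 27*I/7 (p(I) = (4*I**2)/I + I/(-7) = 4*I + I*(-1/7) = 4*I - I/7 = 27*I/7)
p(T)*(-266) + 453 = ((27/7)*4)*(-266) + 453 = (108/7)*(-266) + 453 = -4104 + 453 = -3651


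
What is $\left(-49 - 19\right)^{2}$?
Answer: $4624$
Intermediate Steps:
$\left(-49 - 19\right)^{2} = \left(-68\right)^{2} = 4624$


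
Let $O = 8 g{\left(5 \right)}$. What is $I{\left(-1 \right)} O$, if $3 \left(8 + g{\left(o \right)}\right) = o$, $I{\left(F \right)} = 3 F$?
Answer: $152$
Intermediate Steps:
$g{\left(o \right)} = -8 + \frac{o}{3}$
$O = - \frac{152}{3}$ ($O = 8 \left(-8 + \frac{1}{3} \cdot 5\right) = 8 \left(-8 + \frac{5}{3}\right) = 8 \left(- \frac{19}{3}\right) = - \frac{152}{3} \approx -50.667$)
$I{\left(-1 \right)} O = 3 \left(-1\right) \left(- \frac{152}{3}\right) = \left(-3\right) \left(- \frac{152}{3}\right) = 152$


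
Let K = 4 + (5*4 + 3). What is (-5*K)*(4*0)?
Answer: 0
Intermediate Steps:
K = 27 (K = 4 + (20 + 3) = 4 + 23 = 27)
(-5*K)*(4*0) = (-5*27)*(4*0) = -135*0 = 0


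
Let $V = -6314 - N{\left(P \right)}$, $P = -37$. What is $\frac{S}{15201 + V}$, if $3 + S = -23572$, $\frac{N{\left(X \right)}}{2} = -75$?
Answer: $- \frac{23575}{9037} \approx -2.6087$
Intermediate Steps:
$N{\left(X \right)} = -150$ ($N{\left(X \right)} = 2 \left(-75\right) = -150$)
$V = -6164$ ($V = -6314 - -150 = -6314 + 150 = -6164$)
$S = -23575$ ($S = -3 - 23572 = -23575$)
$\frac{S}{15201 + V} = - \frac{23575}{15201 - 6164} = - \frac{23575}{9037}$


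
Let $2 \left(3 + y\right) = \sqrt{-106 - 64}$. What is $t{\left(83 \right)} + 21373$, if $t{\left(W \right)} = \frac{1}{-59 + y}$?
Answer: $\frac{166132205}{7773} - \frac{i \sqrt{170}}{7773} \approx 21373.0 - 0.0016774 i$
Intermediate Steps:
$y = -3 + \frac{i \sqrt{170}}{2}$ ($y = -3 + \frac{\sqrt{-106 - 64}}{2} = -3 + \frac{\sqrt{-170}}{2} = -3 + \frac{i \sqrt{170}}{2} \approx -3.0 + 6.5192 i$)
$t{\left(W \right)} = \frac{1}{-62 + \frac{i \sqrt{170}}{2}}$ ($t{\left(W \right)} = \frac{1}{-59 - \left(3 - \frac{i \sqrt{170}}{2}\right)} = \frac{1}{-62 + \frac{i \sqrt{170}}{2}}$)
$t{\left(83 \right)} + 21373 = \left(- \frac{124}{7773} - \frac{i \sqrt{170}}{7773}\right) + 21373 = \frac{166132205}{7773} - \frac{i \sqrt{170}}{7773}$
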